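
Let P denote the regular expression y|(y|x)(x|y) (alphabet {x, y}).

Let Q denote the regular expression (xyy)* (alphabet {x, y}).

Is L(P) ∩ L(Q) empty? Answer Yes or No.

Converting the expression P to a DFA (subset construction, then merging equivalent states) gives the minimal DFA with states {p0, p1, p2, p3, p4}, start state p0, accepting states {p2, p3} and transitions p0: x→p1, y→p2; p1: x→p3, y→p3; p2: x→p3, y→p3; p3: x→p4, y→p4; p4: x→p4, y→p4.
Converting the expression Q to a DFA (subset construction, then merging equivalent states) gives the minimal DFA with states {q0, q1, q2, q3}, start state q0, accepting states {q0} and transitions q0: x→q1, y→q2; q1: x→q2, y→q3; q2: x→q2, y→q2; q3: x→q2, y→q0.
Exploring the product automaton P × Q from the start pair (p0, q0), following both machines on each input symbol, reaches 9 state pairs: (p0, q0), (p1, q1), (p2, q2), (p3, q2), (p3, q3), (p4, q2), (p4, q0), (p4, q1), (p4, q3).
P accepts in {p2, p3} and Q accepts in {q0}; no reachable pair has both components accepting, so no string drives both machines to acceptance simultaneously and L(P) ∩ L(Q) = ∅.
So no string is accepted by both, and the intersection is empty.

Yes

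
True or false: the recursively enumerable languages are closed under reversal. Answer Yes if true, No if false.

Yes

Reverse the input and run the recogniser for L on it; this accepts exactly Lᴿ.
So the recursively enumerable languages are closed under reversal.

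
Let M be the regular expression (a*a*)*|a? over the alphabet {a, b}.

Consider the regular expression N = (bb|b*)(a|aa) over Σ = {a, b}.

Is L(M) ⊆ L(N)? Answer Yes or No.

No

The empty string ε is in L(M) but not in L(N).
So L(M) ⊄ L(N).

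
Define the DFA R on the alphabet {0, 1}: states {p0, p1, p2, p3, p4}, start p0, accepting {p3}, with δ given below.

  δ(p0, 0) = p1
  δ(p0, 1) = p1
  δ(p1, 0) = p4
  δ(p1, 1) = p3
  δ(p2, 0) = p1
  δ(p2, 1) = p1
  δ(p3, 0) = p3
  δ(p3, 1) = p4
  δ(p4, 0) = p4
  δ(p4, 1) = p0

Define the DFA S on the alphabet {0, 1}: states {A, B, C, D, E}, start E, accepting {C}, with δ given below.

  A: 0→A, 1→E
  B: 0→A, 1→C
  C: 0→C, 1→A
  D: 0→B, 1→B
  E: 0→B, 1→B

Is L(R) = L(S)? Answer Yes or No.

Yes

Exploring the product automaton R × S from the start pair (p0, E), following both machines on each input symbol, reaches 4 state pairs: (p0, E), (p1, B), (p4, A), (p3, C).
R accepts in {p3} and S accepts in {C}. In every reachable pair the two components are either both accepting — (p3, C) — or both non-accepting, so no string is accepted by exactly one of the machines: L(R) \ L(S) and L(S) \ L(R) are both empty.
Hence every string is accepted by R iff it is accepted by S, and the two languages coincide.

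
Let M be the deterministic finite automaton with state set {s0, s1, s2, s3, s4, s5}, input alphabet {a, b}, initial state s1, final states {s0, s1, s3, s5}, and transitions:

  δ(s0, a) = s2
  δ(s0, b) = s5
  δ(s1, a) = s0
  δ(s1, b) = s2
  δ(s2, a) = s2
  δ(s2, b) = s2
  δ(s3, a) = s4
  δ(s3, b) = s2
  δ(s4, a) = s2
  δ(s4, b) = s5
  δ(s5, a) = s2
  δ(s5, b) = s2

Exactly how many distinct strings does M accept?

3

The useful subgraph on states {s0, s1, s5} is acyclic, so L(M) is finite; the longest accepting path visits 3 useful states, giving maximum string length 2.
Counting accepting paths from s1 by length: 1 of length 0, 1 of length 1, 1 of length 2. Total 3.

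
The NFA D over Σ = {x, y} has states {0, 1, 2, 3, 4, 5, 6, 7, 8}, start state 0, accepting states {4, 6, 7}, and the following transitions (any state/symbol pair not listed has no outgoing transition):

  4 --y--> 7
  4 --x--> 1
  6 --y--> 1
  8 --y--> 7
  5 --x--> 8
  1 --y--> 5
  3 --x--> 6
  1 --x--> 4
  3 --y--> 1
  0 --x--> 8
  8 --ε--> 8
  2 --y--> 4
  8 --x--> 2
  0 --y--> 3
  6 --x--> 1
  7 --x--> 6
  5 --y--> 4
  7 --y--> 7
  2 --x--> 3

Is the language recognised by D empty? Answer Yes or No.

The string xy is accepted: the run 0 → 8 → 7 ends in the accepting state 7.
Since at least one string is accepted, L(D) is not empty.

No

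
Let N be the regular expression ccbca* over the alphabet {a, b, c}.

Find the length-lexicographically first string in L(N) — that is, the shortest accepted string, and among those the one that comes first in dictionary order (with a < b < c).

ccbc

By inspection of the expression, no string of length less than 4 matches, and ccbc is the lexicographically first match of length 4.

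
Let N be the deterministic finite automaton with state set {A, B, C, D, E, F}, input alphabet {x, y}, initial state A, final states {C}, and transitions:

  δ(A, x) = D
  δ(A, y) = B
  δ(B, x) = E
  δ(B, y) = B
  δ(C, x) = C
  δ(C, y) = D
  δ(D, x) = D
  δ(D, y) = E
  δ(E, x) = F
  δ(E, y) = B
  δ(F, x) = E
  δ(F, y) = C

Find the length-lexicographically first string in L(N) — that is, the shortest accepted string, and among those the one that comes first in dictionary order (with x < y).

A breadth-first search from A reaches an accepting state first via the path A → D → E → F → C on input xyxy.
No string of length < 4 is accepted (BFS exhausts all shorter strings without reaching an accepting state), and xyxy is the lexicographically least accepting string of length 4.

xyxy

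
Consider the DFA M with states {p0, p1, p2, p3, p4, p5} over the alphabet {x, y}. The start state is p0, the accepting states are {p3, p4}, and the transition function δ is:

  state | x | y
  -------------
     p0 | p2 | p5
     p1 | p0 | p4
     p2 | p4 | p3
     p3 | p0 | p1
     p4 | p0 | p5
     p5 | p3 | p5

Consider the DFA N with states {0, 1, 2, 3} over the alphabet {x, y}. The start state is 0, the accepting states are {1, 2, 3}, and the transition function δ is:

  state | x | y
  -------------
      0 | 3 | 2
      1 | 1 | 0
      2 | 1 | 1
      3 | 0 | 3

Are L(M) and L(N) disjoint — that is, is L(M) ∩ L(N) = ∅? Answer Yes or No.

No

The string xy is accepted by both M and N.
Hence L(M) ∩ L(N) ≠ ∅.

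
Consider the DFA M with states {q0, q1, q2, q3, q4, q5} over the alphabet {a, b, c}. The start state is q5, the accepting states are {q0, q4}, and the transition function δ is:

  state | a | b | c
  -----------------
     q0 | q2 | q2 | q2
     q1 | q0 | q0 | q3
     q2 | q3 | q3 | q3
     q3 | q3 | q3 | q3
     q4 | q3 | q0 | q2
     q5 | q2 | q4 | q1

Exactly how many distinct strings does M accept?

The useful subgraph on states {q0, q1, q4, q5} is acyclic, so L(M) is finite; the longest accepting path visits 3 useful states, giving maximum string length 2.
Counting accepting paths from q5 by length: 1 of length 1, 3 of length 2. Total 4.

4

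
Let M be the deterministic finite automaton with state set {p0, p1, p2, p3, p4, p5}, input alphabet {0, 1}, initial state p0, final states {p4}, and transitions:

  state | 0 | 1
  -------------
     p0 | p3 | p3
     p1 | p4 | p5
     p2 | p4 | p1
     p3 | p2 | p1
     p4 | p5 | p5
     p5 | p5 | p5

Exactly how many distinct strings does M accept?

The useful subgraph on states {p0, p1, p2, p3, p4} is acyclic, so L(M) is finite; the longest accepting path visits 5 useful states, giving maximum string length 4.
Counting accepting paths from p0 by length: 4 of length 3, 2 of length 4. Total 6.

6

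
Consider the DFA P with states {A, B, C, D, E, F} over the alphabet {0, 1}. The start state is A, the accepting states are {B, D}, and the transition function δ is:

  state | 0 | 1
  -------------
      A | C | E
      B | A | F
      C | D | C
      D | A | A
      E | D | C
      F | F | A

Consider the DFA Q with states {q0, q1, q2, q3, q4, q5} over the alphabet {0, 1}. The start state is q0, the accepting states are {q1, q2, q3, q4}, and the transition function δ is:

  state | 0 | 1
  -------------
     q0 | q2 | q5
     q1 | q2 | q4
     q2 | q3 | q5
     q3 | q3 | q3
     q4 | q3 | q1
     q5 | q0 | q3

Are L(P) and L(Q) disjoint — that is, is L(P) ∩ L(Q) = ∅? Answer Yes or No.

No

The string 00 is accepted by both P and Q.
Hence L(P) ∩ L(Q) ≠ ∅.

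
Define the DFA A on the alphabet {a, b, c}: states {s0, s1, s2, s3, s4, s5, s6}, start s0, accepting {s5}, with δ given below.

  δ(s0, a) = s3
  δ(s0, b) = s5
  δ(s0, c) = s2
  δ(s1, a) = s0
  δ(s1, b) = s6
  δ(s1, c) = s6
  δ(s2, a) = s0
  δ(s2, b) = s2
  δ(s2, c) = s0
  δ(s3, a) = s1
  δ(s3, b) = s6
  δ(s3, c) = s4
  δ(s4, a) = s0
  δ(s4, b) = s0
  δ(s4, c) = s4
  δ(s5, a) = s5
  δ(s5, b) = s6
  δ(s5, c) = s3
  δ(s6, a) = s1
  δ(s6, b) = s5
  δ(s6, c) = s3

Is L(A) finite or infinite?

infinite

State s0 is reachable from the start and can reach an accepting state, and it lies on the cycle s0 → s2 → s0.
Traversing that cycle any number of times yields accepted strings of unbounded length, so the language is infinite.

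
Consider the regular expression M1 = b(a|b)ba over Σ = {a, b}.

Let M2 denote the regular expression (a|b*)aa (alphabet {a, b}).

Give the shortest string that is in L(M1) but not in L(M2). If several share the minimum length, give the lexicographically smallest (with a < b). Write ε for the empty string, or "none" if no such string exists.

baba

The string baba is accepted by M1 but not by M2.
No shorter string lies in the difference, and baba is the lexicographically first length-4 string in L(M1) \ L(M2).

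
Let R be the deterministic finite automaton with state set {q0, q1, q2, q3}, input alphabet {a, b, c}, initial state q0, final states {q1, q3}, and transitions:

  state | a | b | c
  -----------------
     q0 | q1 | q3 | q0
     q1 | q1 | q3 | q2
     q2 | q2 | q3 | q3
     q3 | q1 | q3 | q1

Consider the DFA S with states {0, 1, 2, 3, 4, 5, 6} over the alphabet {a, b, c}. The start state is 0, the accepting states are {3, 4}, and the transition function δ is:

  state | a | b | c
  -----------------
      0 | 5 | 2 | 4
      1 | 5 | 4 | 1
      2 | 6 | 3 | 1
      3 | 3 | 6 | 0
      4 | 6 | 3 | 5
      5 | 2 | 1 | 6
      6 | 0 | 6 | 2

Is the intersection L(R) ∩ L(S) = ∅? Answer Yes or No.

No

The string bb is accepted by both R and S.
Hence L(R) ∩ L(S) ≠ ∅.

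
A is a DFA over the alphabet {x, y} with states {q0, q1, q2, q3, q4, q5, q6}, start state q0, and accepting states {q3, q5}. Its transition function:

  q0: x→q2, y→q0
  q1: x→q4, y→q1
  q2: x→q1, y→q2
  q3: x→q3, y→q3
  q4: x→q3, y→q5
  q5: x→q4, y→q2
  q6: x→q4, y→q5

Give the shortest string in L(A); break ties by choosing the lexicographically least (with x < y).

A breadth-first search from q0 reaches an accepting state first via the path q0 → q2 → q1 → q4 → q3 on input xxxx.
No string of length < 4 is accepted (BFS exhausts all shorter strings without reaching an accepting state), and xxxx is the lexicographically least accepting string of length 4.

xxxx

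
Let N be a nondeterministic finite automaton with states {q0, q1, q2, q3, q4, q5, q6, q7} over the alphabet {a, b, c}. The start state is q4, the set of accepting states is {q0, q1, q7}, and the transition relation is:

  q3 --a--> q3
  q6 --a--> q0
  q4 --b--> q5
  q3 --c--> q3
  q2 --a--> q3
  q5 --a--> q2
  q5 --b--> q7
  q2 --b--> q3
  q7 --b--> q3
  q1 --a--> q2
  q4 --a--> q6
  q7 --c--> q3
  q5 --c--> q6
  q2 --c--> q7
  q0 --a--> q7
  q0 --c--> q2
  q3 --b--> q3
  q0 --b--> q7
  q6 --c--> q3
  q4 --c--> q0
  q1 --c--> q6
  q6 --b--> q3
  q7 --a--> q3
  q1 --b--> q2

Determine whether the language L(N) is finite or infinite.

finite

The useful states (reachable from q4 and able to reach an accepting state) are {q0, q2, q4, q5, q6, q7}.
Restricted to these states the transition graph has no cycle, so every accepting path has bounded length and L is finite.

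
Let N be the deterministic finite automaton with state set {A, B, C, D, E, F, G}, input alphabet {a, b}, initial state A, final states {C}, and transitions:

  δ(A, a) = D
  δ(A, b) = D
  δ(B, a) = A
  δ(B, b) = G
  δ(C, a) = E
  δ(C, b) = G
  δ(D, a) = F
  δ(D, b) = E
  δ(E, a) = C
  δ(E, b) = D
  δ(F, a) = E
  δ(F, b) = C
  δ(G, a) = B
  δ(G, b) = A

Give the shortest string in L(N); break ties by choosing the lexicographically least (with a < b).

A breadth-first search from A reaches an accepting state first via the path A → D → F → C on input aab.
No string of length < 3 is accepted (BFS exhausts all shorter strings without reaching an accepting state), and aab is the lexicographically least accepting string of length 3.

aab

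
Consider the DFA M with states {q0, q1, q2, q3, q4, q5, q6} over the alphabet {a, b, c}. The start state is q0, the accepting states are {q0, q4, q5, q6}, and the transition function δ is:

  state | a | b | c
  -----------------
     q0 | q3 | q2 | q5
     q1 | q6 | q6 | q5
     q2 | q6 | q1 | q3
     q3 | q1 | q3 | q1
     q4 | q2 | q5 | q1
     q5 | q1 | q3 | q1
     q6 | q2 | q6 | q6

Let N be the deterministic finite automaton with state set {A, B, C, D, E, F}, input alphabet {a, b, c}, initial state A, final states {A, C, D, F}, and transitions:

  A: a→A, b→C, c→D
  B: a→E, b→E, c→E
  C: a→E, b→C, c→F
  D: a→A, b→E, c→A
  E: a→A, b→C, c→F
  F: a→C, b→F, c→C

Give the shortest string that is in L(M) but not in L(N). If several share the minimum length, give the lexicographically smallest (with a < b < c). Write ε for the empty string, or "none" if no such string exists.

ba

The string ba is accepted by M but not by N.
No shorter string lies in the difference, and ba is the lexicographically first length-2 string in L(M) \ L(N).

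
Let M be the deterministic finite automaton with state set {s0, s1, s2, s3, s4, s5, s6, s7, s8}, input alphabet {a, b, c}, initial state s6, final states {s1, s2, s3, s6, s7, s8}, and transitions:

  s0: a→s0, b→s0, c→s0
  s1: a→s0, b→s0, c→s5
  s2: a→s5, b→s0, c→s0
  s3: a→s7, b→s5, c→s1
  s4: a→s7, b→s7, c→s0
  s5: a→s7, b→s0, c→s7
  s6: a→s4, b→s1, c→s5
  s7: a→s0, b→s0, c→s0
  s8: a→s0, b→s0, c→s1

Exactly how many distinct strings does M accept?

The useful subgraph on states {s1, s4, s5, s6, s7} is acyclic, so L(M) is finite; the longest accepting path visits 4 useful states, giving maximum string length 3.
Counting accepting paths from s6 by length: 1 of length 0, 1 of length 1, 4 of length 2, 2 of length 3. Total 8.

8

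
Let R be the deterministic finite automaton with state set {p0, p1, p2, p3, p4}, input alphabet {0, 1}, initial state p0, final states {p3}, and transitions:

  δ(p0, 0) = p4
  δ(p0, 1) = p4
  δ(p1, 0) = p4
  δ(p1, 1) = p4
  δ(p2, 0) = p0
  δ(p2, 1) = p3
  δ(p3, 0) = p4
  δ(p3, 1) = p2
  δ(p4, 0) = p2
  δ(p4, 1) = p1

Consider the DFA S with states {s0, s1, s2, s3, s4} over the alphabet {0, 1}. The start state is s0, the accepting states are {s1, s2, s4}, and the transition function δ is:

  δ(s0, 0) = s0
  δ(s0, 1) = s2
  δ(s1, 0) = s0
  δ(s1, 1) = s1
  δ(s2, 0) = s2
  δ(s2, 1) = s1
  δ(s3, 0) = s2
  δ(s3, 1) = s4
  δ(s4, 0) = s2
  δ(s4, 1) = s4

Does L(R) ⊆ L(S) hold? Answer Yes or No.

Exploring the product automaton R × S from the start pair (p0, s0), following both machines on each input symbol, reaches 12 state pairs: (p0, s0), (p4, s0), (p4, s2), (p2, s0), (p1, s2), (p2, s2), (p1, s1), (p3, s2), (p4, s1), (p0, s2), (p3, s1), (p2, s1).
R accepts in {p3} and S accepts in {s1, s2, s4}. The reachable pairs whose R-component is accepting are (p3, s2), (p3, s1); in each of them the S-component is accepting too, so the product for L(R) \ L(S) (R-component accepting, S-component rejecting) has no reachable accepting pair and the difference is empty.
Hence every string in L(R) is also in L(S).

Yes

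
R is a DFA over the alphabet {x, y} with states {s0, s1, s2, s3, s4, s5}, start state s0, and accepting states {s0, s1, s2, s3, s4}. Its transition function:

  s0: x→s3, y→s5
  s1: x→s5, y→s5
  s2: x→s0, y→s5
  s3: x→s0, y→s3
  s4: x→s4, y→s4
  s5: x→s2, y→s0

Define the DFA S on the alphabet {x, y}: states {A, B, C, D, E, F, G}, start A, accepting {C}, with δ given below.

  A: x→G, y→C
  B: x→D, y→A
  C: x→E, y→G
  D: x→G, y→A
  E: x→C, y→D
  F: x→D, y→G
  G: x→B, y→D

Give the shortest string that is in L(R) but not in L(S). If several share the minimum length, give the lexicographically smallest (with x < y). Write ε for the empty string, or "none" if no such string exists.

ε

The empty string ε is accepted by R but not by S.
Since ε is the unique shortest string, it is the required witness.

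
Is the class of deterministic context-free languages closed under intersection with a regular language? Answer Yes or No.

Run the DPDA and a DFA for the regular language in lock-step (product of the two finite controls, one shared stack, the DFA component advancing only on genuine input moves); the result is still deterministic and accepts when both components accept.
So the deterministic context-free languages are closed under intersection with a regular language.

Yes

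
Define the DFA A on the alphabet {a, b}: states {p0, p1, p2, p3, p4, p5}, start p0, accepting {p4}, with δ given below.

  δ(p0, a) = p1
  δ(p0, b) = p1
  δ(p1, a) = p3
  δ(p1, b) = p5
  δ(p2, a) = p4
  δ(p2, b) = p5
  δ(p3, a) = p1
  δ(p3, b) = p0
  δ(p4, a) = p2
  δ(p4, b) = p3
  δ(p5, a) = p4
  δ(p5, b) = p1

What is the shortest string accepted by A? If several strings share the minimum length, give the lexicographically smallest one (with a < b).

aba

A breadth-first search from p0 reaches an accepting state first via the path p0 → p1 → p5 → p4 on input aba.
No string of length < 3 is accepted (BFS exhausts all shorter strings without reaching an accepting state), and aba is the lexicographically least accepting string of length 3.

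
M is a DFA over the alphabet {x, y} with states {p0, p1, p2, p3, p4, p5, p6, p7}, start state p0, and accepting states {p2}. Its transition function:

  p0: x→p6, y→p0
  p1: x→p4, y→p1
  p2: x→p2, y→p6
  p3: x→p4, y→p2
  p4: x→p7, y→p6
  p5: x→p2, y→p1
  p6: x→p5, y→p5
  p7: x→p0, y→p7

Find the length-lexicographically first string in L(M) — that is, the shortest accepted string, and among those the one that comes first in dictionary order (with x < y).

xxx

A breadth-first search from p0 reaches an accepting state first via the path p0 → p6 → p5 → p2 on input xxx.
No string of length < 3 is accepted (BFS exhausts all shorter strings without reaching an accepting state), and xxx is the lexicographically least accepting string of length 3.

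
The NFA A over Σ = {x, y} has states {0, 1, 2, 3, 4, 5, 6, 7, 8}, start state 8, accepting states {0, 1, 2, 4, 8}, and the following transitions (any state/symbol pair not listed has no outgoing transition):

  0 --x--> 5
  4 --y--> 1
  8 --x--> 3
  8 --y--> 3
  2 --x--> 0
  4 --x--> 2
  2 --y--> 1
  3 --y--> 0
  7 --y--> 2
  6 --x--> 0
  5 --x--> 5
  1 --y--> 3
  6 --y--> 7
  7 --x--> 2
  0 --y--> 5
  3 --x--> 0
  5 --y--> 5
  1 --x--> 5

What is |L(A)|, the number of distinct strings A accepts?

The useful subgraph on states {0, 3, 8} is acyclic, so L(A) is finite; the longest accepting path visits 3 useful states, giving maximum string length 2.
Counting accepting paths from 8 by length: 1 of length 0, 4 of length 2. Total 5.

5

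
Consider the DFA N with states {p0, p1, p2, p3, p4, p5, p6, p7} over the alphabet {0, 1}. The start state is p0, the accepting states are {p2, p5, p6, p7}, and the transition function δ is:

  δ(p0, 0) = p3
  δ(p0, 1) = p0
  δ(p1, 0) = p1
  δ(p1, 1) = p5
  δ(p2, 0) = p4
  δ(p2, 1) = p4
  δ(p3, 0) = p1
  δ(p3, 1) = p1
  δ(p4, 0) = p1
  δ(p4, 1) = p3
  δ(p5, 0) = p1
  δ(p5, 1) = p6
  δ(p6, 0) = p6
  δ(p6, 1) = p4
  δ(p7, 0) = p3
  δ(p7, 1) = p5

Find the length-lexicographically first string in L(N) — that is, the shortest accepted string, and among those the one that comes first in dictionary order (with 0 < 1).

A breadth-first search from p0 reaches an accepting state first via the path p0 → p3 → p1 → p5 on input 001.
No string of length < 3 is accepted (BFS exhausts all shorter strings without reaching an accepting state), and 001 is the lexicographically least accepting string of length 3.

001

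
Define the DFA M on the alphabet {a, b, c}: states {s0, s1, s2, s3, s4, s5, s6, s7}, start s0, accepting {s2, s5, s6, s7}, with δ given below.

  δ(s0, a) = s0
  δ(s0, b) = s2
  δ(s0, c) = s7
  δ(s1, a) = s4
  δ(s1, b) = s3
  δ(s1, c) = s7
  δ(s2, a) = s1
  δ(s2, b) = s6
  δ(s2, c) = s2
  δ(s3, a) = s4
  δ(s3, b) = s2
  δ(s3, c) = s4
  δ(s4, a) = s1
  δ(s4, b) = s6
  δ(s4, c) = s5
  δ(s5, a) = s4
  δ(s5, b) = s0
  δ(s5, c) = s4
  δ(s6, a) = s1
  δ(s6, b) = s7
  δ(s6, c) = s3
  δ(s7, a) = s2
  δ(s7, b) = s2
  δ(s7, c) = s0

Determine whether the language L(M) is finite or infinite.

infinite

State s0 is reachable from the start and can reach an accepting state, and it lies on the cycle s0 → s0.
Traversing that cycle any number of times yields accepted strings of unbounded length, so the language is infinite.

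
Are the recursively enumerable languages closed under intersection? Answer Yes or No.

Yes

Run the recogniser for L₁; if it accepts, run the recogniser for L₂ and accept if that accepts too. If either runs forever the input is never accepted, which is all a recogniser needs.
So the recursively enumerable languages are closed under intersection.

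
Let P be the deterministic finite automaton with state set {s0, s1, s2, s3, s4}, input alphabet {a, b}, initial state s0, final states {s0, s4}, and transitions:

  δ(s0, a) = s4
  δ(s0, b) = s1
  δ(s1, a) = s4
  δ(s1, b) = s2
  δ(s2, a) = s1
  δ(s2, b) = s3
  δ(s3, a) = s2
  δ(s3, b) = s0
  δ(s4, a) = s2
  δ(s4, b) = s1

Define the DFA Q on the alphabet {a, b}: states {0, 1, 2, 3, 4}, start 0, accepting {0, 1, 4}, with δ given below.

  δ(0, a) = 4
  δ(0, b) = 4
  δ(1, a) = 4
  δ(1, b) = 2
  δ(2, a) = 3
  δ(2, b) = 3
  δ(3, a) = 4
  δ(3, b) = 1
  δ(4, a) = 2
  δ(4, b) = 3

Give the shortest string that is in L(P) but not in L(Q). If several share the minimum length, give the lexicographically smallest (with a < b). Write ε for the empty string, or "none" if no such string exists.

The string ba is accepted by P but not by Q.
No shorter string lies in the difference, and ba is the lexicographically first length-2 string in L(P) \ L(Q).

ba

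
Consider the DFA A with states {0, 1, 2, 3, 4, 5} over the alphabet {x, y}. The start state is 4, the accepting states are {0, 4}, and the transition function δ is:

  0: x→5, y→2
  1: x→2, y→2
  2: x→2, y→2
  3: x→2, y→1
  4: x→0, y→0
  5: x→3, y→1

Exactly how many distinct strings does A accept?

3

The useful subgraph on states {0, 4} is acyclic, so L(A) is finite; the longest accepting path visits 2 useful states, giving maximum string length 1.
Counting accepting paths from 4 by length: 1 of length 0, 2 of length 1. Total 3.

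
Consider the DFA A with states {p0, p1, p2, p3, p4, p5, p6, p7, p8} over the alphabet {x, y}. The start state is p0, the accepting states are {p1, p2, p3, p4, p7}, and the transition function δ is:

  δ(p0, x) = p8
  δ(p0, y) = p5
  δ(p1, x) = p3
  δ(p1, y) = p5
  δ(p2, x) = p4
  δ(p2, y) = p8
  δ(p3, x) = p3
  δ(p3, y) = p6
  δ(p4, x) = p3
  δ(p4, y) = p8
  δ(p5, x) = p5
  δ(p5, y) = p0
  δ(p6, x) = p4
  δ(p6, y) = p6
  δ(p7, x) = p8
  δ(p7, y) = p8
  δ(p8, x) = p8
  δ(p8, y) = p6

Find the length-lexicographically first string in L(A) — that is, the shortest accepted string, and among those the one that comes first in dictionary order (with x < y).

xyx

A breadth-first search from p0 reaches an accepting state first via the path p0 → p8 → p6 → p4 on input xyx.
No string of length < 3 is accepted (BFS exhausts all shorter strings without reaching an accepting state), and xyx is the lexicographically least accepting string of length 3.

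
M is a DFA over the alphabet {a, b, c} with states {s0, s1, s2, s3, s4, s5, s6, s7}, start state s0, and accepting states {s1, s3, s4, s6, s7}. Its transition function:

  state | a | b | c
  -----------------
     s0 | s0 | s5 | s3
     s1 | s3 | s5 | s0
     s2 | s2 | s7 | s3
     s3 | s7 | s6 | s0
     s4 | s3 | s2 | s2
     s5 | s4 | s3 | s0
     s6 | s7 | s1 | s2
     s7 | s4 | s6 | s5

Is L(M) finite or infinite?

infinite

State s0 is reachable from the start and can reach an accepting state, and it lies on the cycle s0 → s0.
Traversing that cycle any number of times yields accepted strings of unbounded length, so the language is infinite.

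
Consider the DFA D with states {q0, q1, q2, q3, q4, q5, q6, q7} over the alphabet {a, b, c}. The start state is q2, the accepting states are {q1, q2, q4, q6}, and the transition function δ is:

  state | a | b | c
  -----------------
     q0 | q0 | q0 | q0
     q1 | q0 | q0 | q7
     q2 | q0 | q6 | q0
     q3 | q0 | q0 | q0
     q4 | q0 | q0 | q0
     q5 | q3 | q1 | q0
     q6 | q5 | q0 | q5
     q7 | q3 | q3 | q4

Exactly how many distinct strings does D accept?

6

The useful subgraph on states {q1, q2, q4, q5, q6, q7} is acyclic, so L(D) is finite; the longest accepting path visits 6 useful states, giving maximum string length 5.
Counting accepting paths from q2 by length: 1 of length 0, 1 of length 1, 2 of length 3, 2 of length 5. Total 6.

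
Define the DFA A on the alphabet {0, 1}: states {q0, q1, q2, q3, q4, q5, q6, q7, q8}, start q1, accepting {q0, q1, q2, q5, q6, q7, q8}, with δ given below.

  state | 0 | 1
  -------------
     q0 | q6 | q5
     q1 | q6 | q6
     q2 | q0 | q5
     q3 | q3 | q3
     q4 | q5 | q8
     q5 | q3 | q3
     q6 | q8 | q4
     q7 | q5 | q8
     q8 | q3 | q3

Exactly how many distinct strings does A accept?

The useful subgraph on states {q1, q4, q5, q6, q8} is acyclic, so L(A) is finite; the longest accepting path visits 4 useful states, giving maximum string length 3.
Counting accepting paths from q1 by length: 1 of length 0, 2 of length 1, 2 of length 2, 4 of length 3. Total 9.

9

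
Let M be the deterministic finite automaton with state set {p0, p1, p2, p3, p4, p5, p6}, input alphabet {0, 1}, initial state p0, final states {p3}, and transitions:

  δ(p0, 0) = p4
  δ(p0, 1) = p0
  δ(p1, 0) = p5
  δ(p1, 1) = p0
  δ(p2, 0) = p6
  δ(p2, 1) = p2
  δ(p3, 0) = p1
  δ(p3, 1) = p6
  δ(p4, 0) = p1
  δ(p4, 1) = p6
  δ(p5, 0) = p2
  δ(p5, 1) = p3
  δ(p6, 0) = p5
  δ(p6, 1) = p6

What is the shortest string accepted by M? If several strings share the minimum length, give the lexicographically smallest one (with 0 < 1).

A breadth-first search from p0 reaches an accepting state first via the path p0 → p4 → p1 → p5 → p3 on input 0001.
No string of length < 4 is accepted (BFS exhausts all shorter strings without reaching an accepting state), and 0001 is the lexicographically least accepting string of length 4.

0001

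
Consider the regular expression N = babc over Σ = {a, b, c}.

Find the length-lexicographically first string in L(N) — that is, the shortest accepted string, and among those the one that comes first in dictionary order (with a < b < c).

babc

By inspection of the expression, no string of length less than 4 matches, and babc is the lexicographically first match of length 4.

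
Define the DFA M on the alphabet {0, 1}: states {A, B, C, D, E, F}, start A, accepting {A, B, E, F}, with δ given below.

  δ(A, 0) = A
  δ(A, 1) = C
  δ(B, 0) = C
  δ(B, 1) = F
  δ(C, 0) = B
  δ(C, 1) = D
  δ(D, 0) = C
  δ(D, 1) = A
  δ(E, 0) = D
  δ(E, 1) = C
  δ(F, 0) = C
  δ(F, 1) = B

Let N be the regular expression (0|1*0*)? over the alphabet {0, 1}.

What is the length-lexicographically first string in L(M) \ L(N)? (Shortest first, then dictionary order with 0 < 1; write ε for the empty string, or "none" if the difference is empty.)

The string 010 is accepted by M but not by N.
No shorter string lies in the difference, and 010 is the lexicographically first length-3 string in L(M) \ L(N).

010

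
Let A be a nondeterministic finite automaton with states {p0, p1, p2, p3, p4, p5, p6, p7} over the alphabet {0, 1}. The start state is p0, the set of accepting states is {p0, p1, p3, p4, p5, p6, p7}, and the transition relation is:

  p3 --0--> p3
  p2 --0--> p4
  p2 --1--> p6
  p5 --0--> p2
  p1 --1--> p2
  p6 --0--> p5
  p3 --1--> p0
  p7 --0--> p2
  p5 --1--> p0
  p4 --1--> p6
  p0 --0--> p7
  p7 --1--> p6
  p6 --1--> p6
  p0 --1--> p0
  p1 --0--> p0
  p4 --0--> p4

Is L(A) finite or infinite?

infinite

State p0 is reachable from the start and can reach an accepting state, and it lies on the cycle p0 → p0.
Traversing that cycle any number of times yields accepted strings of unbounded length, so the language is infinite.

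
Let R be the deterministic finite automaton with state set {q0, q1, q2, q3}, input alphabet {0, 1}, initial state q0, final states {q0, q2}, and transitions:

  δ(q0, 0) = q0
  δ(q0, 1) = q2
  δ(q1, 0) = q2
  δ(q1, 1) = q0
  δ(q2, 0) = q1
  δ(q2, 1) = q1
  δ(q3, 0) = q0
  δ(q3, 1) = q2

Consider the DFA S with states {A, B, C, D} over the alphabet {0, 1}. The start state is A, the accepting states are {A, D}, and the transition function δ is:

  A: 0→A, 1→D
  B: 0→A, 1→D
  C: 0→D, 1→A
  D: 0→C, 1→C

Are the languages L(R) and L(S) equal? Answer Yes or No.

Yes

Exploring the product automaton R × S from the start pair (q0, A), following both machines on each input symbol, reaches 3 state pairs: (q0, A), (q2, D), (q1, C).
R accepts in {q0, q2} and S accepts in {A, D}. In every reachable pair the two components are either both accepting — (q0, A), (q2, D) — or both non-accepting, so no string is accepted by exactly one of the machines: L(R) \ L(S) and L(S) \ L(R) are both empty.
Hence every string is accepted by R iff it is accepted by S, and the two languages coincide.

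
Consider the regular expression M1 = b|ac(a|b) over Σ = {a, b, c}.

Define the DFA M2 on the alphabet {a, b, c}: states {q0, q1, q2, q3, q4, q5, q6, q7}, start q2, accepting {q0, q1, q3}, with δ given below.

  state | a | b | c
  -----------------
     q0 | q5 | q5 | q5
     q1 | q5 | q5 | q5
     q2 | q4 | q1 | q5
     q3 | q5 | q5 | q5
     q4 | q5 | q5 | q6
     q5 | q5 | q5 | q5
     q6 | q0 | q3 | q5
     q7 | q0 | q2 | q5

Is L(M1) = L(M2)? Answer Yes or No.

Converting the expression M1 to a DFA (subset construction, then merging equivalent states) gives the minimal DFA with states {r0, r1, r2, r3, r4}, start state r0, accepting states {r2} and transitions r0: a→r1, b→r2, c→r3; r1: a→r3, b→r3, c→r4; r2: a→r3, b→r3, c→r3; r3: a→r3, b→r3, c→r3; r4: a→r2, b→r2, c→r3.
Exploring the product automaton M1 × M2 from the start pair (r0, q2), following both machines on each input symbol, reaches 7 state pairs: (r0, q2), (r1, q4), (r2, q1), (r3, q5), (r4, q6), (r2, q0), (r2, q3).
M1 accepts in {r2} and M2 accepts in {q0, q1, q3}. In every reachable pair the two components are either both accepting — (r2, q1), (r2, q0), (r2, q3) — or both non-accepting, so no string is accepted by exactly one of the machines: L(M1) \ L(M2) and L(M2) \ L(M1) are both empty.
Hence every string is accepted by M1 iff it is accepted by M2, and the two languages coincide.

Yes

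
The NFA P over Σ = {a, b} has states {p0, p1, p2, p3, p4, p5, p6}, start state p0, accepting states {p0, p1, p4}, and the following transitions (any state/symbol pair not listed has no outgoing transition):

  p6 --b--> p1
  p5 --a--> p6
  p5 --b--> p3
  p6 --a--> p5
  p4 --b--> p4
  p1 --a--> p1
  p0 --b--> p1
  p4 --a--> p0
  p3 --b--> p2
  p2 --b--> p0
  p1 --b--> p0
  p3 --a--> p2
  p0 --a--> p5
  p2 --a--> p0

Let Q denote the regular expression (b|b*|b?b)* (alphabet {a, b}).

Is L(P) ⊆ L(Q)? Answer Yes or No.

The string ba is in L(P) but not in L(Q).
So L(P) ⊄ L(Q).

No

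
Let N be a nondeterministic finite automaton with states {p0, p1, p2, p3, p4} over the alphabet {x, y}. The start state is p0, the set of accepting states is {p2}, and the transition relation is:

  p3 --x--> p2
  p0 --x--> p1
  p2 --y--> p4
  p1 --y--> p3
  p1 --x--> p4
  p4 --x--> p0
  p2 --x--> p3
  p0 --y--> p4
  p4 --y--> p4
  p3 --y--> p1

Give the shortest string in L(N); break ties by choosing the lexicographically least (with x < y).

xyx

A breadth-first search from p0 reaches an accepting state first via the path p0 → p1 → p3 → p2 on input xyx.
No string of length < 3 is accepted (BFS exhausts all shorter strings without reaching an accepting state), and xyx is the lexicographically least accepting string of length 3.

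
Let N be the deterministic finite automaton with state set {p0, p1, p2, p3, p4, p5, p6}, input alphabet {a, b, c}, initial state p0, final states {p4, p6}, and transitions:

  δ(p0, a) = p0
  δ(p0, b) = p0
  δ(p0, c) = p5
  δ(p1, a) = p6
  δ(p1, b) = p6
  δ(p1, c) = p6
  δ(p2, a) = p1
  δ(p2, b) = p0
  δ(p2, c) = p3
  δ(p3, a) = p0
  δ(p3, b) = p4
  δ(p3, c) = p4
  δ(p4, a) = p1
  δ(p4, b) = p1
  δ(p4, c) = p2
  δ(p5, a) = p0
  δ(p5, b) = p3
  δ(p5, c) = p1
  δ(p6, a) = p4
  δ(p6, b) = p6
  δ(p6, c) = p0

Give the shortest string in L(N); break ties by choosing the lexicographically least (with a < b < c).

A breadth-first search from p0 reaches an accepting state first via the path p0 → p5 → p3 → p4 on input cbb.
No string of length < 3 is accepted (BFS exhausts all shorter strings without reaching an accepting state), and cbb is the lexicographically least accepting string of length 3.

cbb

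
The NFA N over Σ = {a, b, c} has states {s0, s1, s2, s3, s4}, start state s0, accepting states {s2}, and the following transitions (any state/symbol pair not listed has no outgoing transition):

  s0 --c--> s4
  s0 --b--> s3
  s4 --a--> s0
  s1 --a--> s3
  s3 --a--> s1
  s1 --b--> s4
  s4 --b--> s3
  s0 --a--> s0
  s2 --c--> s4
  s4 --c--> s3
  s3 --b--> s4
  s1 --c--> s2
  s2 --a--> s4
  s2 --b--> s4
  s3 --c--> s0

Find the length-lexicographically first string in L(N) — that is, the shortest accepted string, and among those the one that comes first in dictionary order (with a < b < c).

A breadth-first search from s0 reaches an accepting state first via the path s0 → s3 → s1 → s2 on input bac.
No string of length < 3 is accepted (BFS exhausts all shorter strings without reaching an accepting state), and bac is the lexicographically least accepting string of length 3.

bac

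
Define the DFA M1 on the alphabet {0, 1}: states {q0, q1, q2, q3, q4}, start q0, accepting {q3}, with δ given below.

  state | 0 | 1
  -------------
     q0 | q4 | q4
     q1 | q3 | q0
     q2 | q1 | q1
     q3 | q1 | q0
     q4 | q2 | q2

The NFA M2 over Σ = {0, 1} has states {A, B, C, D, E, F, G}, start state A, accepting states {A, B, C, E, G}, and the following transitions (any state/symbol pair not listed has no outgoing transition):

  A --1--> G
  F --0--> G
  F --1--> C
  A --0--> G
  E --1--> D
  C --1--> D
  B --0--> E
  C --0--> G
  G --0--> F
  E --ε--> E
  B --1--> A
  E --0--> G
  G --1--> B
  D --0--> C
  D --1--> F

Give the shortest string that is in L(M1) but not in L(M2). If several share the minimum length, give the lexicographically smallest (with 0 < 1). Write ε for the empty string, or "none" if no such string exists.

0000

The string 0000 is accepted by M1 but not by M2.
No shorter string lies in the difference, and 0000 is the lexicographically first length-4 string in L(M1) \ L(M2).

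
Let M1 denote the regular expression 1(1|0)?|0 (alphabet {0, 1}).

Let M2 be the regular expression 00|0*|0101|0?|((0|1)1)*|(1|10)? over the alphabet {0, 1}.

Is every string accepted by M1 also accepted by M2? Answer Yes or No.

Yes

Converting the expression M1 to a DFA (subset construction, then merging equivalent states) gives the minimal DFA with states {r0, r1, r2, r3}, start state r0, accepting states {r1, r2} and transitions r0: 0→r1, 1→r2; r1: 0→r3, 1→r3; r2: 0→r1, 1→r1; r3: 0→r3, 1→r3.
Converting the expression M2 to a DFA (subset construction, then merging equivalent states) gives the minimal DFA with states {t0, t1, t2, t3, t4, t5, t6, t7}, start state t0, accepting states {t0, t1, t2, t3, t4, t5} and transitions t0: 0→t1, 1→t2; t1: 0→t3, 1→t4; t2: 0→t5, 1→t4; t3: 0→t3, 1→t6; t4: 0→t7, 1→t7; t5: 0→t6, 1→t6; t6: 0→t6, 1→t6; t7: 0→t6, 1→t4.
Exploring the product automaton M1 × M2 from the start pair (r0, t0), following both machines on each input symbol, reaches 9 state pairs: (r0, t0), (r1, t1), (r2, t2), (r3, t3), (r3, t4), (r1, t5), (r1, t4), (r3, t6), (r3, t7).
M1 accepts in {r1, r2} and M2 accepts in {t0, t1, t2, t3, t4, t5}. The reachable pairs whose M1-component is accepting are (r1, t1), (r2, t2), (r1, t5), (r1, t4); in each of them the M2-component is accepting too, so the product for L(M1) \ L(M2) (M1-component accepting, M2-component rejecting) has no reachable accepting pair and the difference is empty.
Hence every string in L(M1) is also in L(M2).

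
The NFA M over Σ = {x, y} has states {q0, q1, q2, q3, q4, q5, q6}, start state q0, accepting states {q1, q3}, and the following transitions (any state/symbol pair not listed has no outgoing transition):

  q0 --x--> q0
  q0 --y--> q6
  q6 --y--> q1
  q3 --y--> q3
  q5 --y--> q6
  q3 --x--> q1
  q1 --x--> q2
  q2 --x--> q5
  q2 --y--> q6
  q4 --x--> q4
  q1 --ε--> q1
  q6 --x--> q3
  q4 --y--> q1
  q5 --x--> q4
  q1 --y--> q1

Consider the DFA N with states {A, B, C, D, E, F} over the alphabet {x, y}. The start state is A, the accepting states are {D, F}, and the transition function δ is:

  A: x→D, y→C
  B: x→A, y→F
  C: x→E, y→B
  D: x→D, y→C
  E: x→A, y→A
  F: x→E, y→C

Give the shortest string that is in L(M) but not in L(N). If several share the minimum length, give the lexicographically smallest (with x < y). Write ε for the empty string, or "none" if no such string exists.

yx

The string yx is accepted by M but not by N.
No shorter string lies in the difference, and yx is the lexicographically first length-2 string in L(M) \ L(N).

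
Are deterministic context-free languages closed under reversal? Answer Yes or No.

L = {c bⁿaⁿ : n≥0} ∪ {d b²ⁿaⁿ : n≥0} is a DCFL: the first symbol tells a deterministic PDA whether to pop one or two b's per a. Its reversal Lᴿ = {aⁿbⁿ c : n≥0} ∪ {aⁿb²ⁿ d : n≥0} is not. DCFLs are closed under right quotient by regular languages, and Lᴿ/{c, d} = {aⁿbⁿ : n≥0} ∪ {aⁿb²ⁿ : n≥0} — the standard context-free language accepted by no deterministic PDA (intuitively the machine would have to commit to a b-to-a ratio before the distinguishing marker arrives; formally, a DPDA for it would have a single run on aⁿb²ⁿ, accepting after the prefix aⁿbⁿ and accepting again after n more b's; an ordinary PDA that simulates it on a's and b's and, at any moment when it is accepting, may switch to reading only a fresh letter e while feeding each e to the simulation as a b, would accept aⁱbʲeᵏ (k≥1) exactly when both aⁱbʲ and aⁱbʲ⁺ᵏ are in the language, i.e. its language intersected with the regular set a*b*e⁺ would be exactly {aⁿbⁿeⁿ : n≥1} — impossible, since context-free languages are closed under intersection with regular sets and {aⁿbⁿeⁿ} is not context-free). So Lᴿ cannot be a DCFL.

No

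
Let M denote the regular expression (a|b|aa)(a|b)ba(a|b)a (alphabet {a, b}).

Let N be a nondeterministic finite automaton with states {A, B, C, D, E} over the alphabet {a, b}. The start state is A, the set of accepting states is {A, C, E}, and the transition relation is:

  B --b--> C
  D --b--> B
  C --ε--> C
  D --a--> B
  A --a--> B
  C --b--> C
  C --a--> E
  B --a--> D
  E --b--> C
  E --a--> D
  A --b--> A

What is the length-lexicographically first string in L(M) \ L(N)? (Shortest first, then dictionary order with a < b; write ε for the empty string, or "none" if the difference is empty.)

The string aabaaa is accepted by M but not by N.
No shorter string lies in the difference, and aabaaa is the lexicographically first length-6 string in L(M) \ L(N).

aabaaa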